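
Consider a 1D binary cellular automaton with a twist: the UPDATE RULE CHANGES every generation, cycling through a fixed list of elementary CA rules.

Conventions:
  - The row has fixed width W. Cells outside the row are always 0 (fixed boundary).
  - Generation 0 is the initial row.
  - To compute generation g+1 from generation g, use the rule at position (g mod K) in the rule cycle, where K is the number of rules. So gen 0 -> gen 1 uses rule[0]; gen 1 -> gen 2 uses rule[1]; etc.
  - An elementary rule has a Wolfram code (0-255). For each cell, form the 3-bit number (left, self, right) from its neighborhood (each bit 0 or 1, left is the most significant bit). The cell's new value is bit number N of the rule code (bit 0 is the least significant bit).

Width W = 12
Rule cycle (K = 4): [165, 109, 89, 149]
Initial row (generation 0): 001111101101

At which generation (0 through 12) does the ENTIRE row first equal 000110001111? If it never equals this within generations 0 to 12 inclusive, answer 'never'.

Answer: never

Derivation:
Gen 0: 001111101101
Gen 1 (rule 165): 100111010011
Gen 2 (rule 109): 100101110011
Gen 3 (rule 89): 010001011011
Gen 4 (rule 149): 011101000000
Gen 5 (rule 165): 001011011111
Gen 6 (rule 109): 101111110001
Gen 7 (rule 89): 001000011100
Gen 8 (rule 149): 101111001011
Gen 9 (rule 165): 110110001100
Gen 10 (rule 109): 111110101101
Gen 11 (rule 89): 100010001100
Gen 12 (rule 149): 111011100011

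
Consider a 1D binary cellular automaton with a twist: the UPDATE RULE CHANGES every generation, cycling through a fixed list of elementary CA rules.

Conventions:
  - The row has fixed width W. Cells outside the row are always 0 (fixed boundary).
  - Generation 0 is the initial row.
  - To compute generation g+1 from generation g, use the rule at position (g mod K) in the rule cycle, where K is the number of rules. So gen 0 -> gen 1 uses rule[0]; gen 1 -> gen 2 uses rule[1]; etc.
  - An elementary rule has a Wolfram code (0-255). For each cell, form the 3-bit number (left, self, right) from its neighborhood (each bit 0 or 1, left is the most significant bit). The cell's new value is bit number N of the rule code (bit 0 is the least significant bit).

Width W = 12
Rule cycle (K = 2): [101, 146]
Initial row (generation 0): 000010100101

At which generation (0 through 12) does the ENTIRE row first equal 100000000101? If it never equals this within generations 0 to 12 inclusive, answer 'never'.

Gen 0: 000010100101
Gen 1 (rule 101): 111011100111
Gen 2 (rule 146): 010001011010
Gen 3 (rule 101): 010101101110
Gen 4 (rule 146): 100000000101
Gen 5 (rule 101): 101111110111
Gen 6 (rule 146): 000111100010
Gen 7 (rule 101): 110000101010
Gen 8 (rule 146): 001001000001
Gen 9 (rule 101): 101001011101
Gen 10 (rule 146): 000110001000
Gen 11 (rule 101): 110010101011
Gen 12 (rule 146): 001100000000

Answer: 4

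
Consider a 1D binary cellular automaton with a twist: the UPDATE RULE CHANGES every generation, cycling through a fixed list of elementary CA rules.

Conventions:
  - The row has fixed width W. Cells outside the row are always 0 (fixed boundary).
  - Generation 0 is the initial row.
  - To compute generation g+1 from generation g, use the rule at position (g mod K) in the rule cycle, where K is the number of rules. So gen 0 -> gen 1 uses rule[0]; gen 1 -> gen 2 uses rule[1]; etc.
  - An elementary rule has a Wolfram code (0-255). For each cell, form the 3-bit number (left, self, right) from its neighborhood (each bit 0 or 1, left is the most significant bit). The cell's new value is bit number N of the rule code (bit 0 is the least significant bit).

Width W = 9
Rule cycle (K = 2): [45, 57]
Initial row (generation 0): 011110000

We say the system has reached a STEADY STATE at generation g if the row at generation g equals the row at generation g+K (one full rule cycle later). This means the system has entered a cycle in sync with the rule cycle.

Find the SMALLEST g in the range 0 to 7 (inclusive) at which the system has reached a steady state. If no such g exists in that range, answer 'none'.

Gen 0: 011110000
Gen 1 (rule 45): 010000111
Gen 2 (rule 57): 001110100
Gen 3 (rule 45): 101001101
Gen 4 (rule 57): 010101010
Gen 5 (rule 45): 011111110
Gen 6 (rule 57): 010000001
Gen 7 (rule 45): 010111101
Gen 8 (rule 57): 001100010
Gen 9 (rule 45): 101001010

Answer: none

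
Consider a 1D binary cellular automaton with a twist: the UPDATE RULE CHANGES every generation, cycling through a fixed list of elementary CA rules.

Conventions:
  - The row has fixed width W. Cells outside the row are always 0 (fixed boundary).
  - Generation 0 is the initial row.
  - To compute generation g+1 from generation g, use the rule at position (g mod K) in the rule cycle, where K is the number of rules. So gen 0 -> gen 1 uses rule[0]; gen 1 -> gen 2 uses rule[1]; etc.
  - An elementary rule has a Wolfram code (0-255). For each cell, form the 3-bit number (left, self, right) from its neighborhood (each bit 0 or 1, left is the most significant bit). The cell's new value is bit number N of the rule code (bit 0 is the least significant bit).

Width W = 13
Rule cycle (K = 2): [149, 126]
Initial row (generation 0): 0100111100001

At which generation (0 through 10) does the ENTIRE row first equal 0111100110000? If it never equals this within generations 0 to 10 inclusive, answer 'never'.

Gen 0: 0100111100001
Gen 1 (rule 149): 0110011011101
Gen 2 (rule 126): 1111111110111
Gen 3 (rule 149): 0111111100010
Gen 4 (rule 126): 1100000110111
Gen 5 (rule 149): 0011110000010
Gen 6 (rule 126): 0110011000111
Gen 7 (rule 149): 0001000110010
Gen 8 (rule 126): 0011101111111
Gen 9 (rule 149): 1001000111110
Gen 10 (rule 126): 1111101100011

Answer: never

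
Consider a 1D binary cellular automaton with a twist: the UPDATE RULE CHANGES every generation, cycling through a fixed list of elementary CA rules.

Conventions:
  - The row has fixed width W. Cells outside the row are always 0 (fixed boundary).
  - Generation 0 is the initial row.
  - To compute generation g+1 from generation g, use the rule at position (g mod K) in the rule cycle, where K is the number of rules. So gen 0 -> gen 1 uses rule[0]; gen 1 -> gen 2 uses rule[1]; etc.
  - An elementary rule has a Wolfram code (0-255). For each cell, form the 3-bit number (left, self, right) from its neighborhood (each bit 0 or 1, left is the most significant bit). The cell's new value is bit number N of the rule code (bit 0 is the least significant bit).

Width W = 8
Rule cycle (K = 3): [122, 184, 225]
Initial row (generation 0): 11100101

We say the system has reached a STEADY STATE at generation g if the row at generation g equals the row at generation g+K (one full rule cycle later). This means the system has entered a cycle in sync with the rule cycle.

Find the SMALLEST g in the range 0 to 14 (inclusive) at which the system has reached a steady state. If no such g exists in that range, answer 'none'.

Gen 0: 11100101
Gen 1 (rule 122): 10111010
Gen 2 (rule 184): 01110101
Gen 3 (rule 225): 00111010
Gen 4 (rule 122): 01101101
Gen 5 (rule 184): 01011010
Gen 6 (rule 225): 00101100
Gen 7 (rule 122): 01011110
Gen 8 (rule 184): 00111101
Gen 9 (rule 225): 10011110
Gen 10 (rule 122): 01110011
Gen 11 (rule 184): 01101010
Gen 12 (rule 225): 00110100
Gen 13 (rule 122): 01111010
Gen 14 (rule 184): 01110101
Gen 15 (rule 225): 00111010
Gen 16 (rule 122): 01101101
Gen 17 (rule 184): 01011010

Answer: none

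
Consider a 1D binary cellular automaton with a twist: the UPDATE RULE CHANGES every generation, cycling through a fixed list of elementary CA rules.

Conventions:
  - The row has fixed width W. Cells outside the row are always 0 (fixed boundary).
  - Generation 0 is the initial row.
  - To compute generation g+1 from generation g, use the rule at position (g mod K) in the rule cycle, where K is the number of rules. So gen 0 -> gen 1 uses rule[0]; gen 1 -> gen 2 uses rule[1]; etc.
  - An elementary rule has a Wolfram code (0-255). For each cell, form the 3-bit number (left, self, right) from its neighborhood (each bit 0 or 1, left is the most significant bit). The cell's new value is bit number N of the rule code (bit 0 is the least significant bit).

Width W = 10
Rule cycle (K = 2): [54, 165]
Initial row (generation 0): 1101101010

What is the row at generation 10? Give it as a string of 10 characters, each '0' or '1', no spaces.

Gen 0: 1101101010
Gen 1 (rule 54): 0010011111
Gen 2 (rule 165): 1010001110
Gen 3 (rule 54): 1111010001
Gen 4 (rule 165): 0110110101
Gen 5 (rule 54): 1001001111
Gen 6 (rule 165): 1001000110
Gen 7 (rule 54): 1111101001
Gen 8 (rule 165): 0111011001
Gen 9 (rule 54): 1000100111
Gen 10 (rule 165): 1010100010

Answer: 1010100010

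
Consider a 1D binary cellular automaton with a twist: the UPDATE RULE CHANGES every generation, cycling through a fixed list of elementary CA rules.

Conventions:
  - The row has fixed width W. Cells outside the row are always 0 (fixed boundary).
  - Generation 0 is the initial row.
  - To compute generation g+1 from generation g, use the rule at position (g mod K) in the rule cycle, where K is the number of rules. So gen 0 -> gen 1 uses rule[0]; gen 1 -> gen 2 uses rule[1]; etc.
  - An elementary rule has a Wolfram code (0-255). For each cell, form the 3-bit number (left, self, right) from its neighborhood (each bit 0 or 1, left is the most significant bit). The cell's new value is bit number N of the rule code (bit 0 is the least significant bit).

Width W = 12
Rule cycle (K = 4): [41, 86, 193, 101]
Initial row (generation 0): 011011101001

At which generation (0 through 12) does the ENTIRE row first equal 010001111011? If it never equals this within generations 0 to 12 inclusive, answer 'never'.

Answer: 3

Derivation:
Gen 0: 011011101001
Gen 1 (rule 41): 010110010000
Gen 2 (rule 86): 110011111000
Gen 3 (rule 193): 010001111011
Gen 4 (rule 101): 010100001101
Gen 5 (rule 41): 001001101010
Gen 6 (rule 86): 011110101011
Gen 7 (rule 193): 001110000001
Gen 8 (rule 101): 100010111101
Gen 9 (rule 41): 001001100010
Gen 10 (rule 86): 011110110111
Gen 11 (rule 193): 001110010011
Gen 12 (rule 101): 100010010001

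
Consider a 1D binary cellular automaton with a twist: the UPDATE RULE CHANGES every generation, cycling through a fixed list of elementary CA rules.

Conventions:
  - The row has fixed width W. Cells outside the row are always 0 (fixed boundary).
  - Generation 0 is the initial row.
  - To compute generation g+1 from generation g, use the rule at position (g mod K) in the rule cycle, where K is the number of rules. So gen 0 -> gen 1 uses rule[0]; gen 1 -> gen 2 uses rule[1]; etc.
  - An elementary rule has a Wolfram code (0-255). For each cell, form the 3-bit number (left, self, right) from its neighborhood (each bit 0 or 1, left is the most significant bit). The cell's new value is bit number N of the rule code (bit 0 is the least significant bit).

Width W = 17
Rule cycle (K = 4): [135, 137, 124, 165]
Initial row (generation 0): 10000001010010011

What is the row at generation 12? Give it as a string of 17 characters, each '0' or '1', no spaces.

Gen 0: 10000001010010011
Gen 1 (rule 135): 10111111010110100
Gen 2 (rule 137): 00111110000100001
Gen 3 (rule 124): 00100011000110001
Gen 4 (rule 165): 10101000010000101
Gen 5 (rule 135): 10101011110111101
Gen 6 (rule 137): 00000011100111000
Gen 7 (rule 124): 00000010110101100
Gen 8 (rule 165): 11111011001110001
Gen 9 (rule 135): 01110000010100111
Gen 10 (rule 137): 01100111000000110
Gen 11 (rule 124): 01110101100000111
Gen 12 (rule 165): 00101110001110010

Answer: 00101110001110010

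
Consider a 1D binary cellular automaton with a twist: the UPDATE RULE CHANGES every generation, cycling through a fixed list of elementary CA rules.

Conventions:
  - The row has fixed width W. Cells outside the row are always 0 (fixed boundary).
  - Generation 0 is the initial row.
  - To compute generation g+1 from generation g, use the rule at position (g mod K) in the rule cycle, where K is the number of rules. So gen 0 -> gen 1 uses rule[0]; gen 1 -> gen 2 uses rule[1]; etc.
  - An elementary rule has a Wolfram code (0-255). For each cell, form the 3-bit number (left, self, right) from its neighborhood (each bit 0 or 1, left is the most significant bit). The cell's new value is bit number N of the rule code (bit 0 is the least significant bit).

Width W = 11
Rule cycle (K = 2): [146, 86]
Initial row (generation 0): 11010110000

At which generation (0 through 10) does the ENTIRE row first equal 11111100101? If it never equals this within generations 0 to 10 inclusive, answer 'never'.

Answer: never

Derivation:
Gen 0: 11010110000
Gen 1 (rule 146): 00000001000
Gen 2 (rule 86): 00000011100
Gen 3 (rule 146): 00000101010
Gen 4 (rule 86): 00001101011
Gen 5 (rule 146): 00010000000
Gen 6 (rule 86): 00111000000
Gen 7 (rule 146): 01010100000
Gen 8 (rule 86): 11010110000
Gen 9 (rule 146): 00000001000
Gen 10 (rule 86): 00000011100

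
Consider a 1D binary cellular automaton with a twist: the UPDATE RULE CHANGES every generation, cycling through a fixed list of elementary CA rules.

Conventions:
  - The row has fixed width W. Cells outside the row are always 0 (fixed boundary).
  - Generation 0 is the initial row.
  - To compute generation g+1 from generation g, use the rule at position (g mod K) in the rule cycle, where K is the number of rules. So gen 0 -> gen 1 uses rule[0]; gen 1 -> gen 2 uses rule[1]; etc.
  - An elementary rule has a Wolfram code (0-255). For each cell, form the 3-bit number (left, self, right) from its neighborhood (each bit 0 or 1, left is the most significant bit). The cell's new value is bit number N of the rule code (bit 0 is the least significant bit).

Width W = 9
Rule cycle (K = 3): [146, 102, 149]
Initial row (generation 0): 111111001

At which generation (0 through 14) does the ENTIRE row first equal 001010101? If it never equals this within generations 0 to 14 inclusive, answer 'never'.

Answer: never

Derivation:
Gen 0: 111111001
Gen 1 (rule 146): 011110110
Gen 2 (rule 102): 100011010
Gen 3 (rule 149): 111000011
Gen 4 (rule 146): 010100100
Gen 5 (rule 102): 111101100
Gen 6 (rule 149): 011000011
Gen 7 (rule 146): 100100100
Gen 8 (rule 102): 101101100
Gen 9 (rule 149): 100000011
Gen 10 (rule 146): 010000100
Gen 11 (rule 102): 110001100
Gen 12 (rule 149): 001100011
Gen 13 (rule 146): 010010100
Gen 14 (rule 102): 110111100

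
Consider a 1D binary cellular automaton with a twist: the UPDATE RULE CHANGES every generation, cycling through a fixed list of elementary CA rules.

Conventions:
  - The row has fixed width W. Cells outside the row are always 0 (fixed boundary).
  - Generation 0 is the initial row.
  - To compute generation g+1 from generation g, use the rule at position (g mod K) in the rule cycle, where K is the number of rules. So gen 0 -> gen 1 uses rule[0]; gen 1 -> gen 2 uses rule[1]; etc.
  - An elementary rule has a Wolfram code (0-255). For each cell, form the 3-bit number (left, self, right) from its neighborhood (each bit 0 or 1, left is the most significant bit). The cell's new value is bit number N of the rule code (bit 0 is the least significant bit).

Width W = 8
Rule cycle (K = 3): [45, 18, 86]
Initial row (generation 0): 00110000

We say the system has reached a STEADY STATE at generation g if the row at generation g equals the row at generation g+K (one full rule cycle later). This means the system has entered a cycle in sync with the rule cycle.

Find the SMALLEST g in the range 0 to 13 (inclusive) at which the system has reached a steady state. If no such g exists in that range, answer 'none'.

Gen 0: 00110000
Gen 1 (rule 45): 10100111
Gen 2 (rule 18): 00011000
Gen 3 (rule 86): 00101100
Gen 4 (rule 45): 10111001
Gen 5 (rule 18): 00000110
Gen 6 (rule 86): 00001011
Gen 7 (rule 45): 11101110
Gen 8 (rule 18): 00000001
Gen 9 (rule 86): 00000011
Gen 10 (rule 45): 11111010
Gen 11 (rule 18): 00000001
Gen 12 (rule 86): 00000011
Gen 13 (rule 45): 11111010
Gen 14 (rule 18): 00000001
Gen 15 (rule 86): 00000011
Gen 16 (rule 45): 11111010

Answer: 8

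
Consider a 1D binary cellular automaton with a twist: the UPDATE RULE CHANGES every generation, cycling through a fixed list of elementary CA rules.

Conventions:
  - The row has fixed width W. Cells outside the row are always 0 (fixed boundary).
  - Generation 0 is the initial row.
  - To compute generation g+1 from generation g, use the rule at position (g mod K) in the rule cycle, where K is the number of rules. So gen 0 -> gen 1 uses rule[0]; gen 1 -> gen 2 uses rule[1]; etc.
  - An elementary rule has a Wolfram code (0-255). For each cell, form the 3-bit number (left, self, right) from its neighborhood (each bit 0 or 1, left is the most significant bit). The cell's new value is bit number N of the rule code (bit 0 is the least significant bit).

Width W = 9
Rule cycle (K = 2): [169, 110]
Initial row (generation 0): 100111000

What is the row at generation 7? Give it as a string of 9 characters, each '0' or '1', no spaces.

Gen 0: 100111000
Gen 1 (rule 169): 000110011
Gen 2 (rule 110): 001110111
Gen 3 (rule 169): 101101110
Gen 4 (rule 110): 111111010
Gen 5 (rule 169): 111110100
Gen 6 (rule 110): 100011100
Gen 7 (rule 169): 001011001

Answer: 001011001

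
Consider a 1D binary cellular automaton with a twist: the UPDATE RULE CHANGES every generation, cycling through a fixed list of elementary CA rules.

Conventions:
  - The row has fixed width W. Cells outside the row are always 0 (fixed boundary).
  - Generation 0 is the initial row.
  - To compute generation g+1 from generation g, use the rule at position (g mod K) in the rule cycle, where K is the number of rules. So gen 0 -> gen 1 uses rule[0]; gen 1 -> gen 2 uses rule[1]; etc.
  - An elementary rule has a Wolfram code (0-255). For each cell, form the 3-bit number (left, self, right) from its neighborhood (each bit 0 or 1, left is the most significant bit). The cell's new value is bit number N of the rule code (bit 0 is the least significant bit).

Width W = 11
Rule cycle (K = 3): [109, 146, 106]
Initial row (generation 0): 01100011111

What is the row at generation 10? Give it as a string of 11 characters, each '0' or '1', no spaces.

Answer: 10000100101

Derivation:
Gen 0: 01100011111
Gen 1 (rule 109): 01101010001
Gen 2 (rule 146): 10000001010
Gen 3 (rule 106): 00000010100
Gen 4 (rule 109): 11111011101
Gen 5 (rule 146): 01110001000
Gen 6 (rule 106): 11010010000
Gen 7 (rule 109): 11110010111
Gen 8 (rule 146): 01101100010
Gen 9 (rule 106): 11111100100
Gen 10 (rule 109): 10000100101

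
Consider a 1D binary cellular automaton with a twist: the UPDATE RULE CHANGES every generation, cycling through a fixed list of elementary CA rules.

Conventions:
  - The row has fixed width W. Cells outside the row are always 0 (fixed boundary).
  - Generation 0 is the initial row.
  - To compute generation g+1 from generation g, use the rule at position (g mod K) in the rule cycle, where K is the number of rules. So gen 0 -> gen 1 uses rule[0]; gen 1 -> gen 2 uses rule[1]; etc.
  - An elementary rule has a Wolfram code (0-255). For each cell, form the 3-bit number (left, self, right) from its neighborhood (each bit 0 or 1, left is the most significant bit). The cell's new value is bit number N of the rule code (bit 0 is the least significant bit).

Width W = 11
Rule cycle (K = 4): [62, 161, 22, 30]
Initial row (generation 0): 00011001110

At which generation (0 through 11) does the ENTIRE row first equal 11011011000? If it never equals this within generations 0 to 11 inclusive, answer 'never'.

Answer: 3

Derivation:
Gen 0: 00011001110
Gen 1 (rule 62): 00110111001
Gen 2 (rule 161): 10001010000
Gen 3 (rule 22): 11011011000
Gen 4 (rule 30): 10010010100
Gen 5 (rule 62): 11111111110
Gen 6 (rule 161): 01111111100
Gen 7 (rule 22): 10000000010
Gen 8 (rule 30): 11000000111
Gen 9 (rule 62): 10100001100
Gen 10 (rule 161): 01001100001
Gen 11 (rule 22): 11110010011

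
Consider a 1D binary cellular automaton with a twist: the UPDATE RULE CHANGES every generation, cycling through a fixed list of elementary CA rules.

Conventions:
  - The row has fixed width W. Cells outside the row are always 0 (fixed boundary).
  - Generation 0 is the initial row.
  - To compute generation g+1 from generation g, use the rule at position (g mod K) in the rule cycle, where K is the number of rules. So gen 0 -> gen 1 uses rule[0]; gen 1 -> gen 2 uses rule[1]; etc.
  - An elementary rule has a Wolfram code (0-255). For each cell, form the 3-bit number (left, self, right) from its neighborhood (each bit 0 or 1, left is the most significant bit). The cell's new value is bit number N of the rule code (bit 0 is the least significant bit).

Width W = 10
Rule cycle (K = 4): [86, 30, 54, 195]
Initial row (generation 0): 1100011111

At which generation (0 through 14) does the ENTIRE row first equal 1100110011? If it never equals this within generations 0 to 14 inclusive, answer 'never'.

Answer: 2

Derivation:
Gen 0: 1100011111
Gen 1 (rule 86): 0110100001
Gen 2 (rule 30): 1100110011
Gen 3 (rule 54): 0011001100
Gen 4 (rule 195): 1101010101
Gen 5 (rule 86): 0101010101
Gen 6 (rule 30): 1101010101
Gen 7 (rule 54): 0011111111
Gen 8 (rule 195): 1101111111
Gen 9 (rule 86): 0100000001
Gen 10 (rule 30): 1110000011
Gen 11 (rule 54): 0001000100
Gen 12 (rule 195): 1110011001
Gen 13 (rule 86): 0011101111
Gen 14 (rule 30): 0110001000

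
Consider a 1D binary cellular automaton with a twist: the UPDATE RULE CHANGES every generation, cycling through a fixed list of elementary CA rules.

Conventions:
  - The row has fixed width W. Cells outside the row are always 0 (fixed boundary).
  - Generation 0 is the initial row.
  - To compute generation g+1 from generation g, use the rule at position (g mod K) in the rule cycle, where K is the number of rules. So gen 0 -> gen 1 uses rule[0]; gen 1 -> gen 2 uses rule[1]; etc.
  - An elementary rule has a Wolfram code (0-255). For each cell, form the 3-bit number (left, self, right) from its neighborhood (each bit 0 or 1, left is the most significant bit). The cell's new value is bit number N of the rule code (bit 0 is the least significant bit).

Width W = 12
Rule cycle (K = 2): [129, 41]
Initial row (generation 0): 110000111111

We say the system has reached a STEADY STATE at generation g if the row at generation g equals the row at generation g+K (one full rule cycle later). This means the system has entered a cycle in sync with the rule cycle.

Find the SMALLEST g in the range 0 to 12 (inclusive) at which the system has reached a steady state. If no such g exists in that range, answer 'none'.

Answer: none

Derivation:
Gen 0: 110000111111
Gen 1 (rule 129): 000110011110
Gen 2 (rule 41): 110100010000
Gen 3 (rule 129): 000001000111
Gen 4 (rule 41): 111100010100
Gen 5 (rule 129): 011001000001
Gen 6 (rule 41): 010000011100
Gen 7 (rule 129): 000111001001
Gen 8 (rule 41): 110100000000
Gen 9 (rule 129): 000001111111
Gen 10 (rule 41): 111101000000
Gen 11 (rule 129): 011000011111
Gen 12 (rule 41): 010011010000
Gen 13 (rule 129): 000000000111
Gen 14 (rule 41): 111111110100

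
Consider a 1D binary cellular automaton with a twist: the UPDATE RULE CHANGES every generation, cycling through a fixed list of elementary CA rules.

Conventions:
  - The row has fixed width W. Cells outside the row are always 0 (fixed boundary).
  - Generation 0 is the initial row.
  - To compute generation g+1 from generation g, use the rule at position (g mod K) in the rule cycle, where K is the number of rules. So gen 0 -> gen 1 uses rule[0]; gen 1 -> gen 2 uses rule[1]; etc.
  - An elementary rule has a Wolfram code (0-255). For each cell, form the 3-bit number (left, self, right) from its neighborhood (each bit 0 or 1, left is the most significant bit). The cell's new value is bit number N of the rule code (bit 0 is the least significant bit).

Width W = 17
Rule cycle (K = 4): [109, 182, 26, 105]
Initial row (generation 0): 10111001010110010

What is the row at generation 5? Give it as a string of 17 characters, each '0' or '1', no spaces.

Answer: 11110110101101011

Derivation:
Gen 0: 10111001010110010
Gen 1 (rule 109): 11101001111110010
Gen 2 (rule 182): 01011110111101111
Gen 3 (rule 26): 10010000100001000
Gen 4 (rule 105): 00000110001100011
Gen 5 (rule 109): 11110110101101011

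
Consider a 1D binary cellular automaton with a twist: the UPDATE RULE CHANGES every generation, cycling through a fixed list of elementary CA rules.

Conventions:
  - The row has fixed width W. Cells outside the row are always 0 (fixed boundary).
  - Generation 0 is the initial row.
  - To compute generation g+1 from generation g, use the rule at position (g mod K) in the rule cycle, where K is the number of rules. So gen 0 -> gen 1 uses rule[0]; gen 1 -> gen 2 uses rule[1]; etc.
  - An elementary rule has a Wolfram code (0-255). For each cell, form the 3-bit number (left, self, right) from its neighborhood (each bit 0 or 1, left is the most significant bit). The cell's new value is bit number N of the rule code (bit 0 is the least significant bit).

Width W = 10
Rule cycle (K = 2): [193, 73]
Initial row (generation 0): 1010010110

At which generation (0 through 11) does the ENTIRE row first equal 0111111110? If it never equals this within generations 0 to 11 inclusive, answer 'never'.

Answer: never

Derivation:
Gen 0: 1010010110
Gen 1 (rule 193): 0000000010
Gen 2 (rule 73): 1111111000
Gen 3 (rule 193): 0111111011
Gen 4 (rule 73): 0100001011
Gen 5 (rule 193): 0001100001
Gen 6 (rule 73): 1101101100
Gen 7 (rule 193): 0100100101
Gen 8 (rule 73): 0000000000
Gen 9 (rule 193): 1111111111
Gen 10 (rule 73): 1000000001
Gen 11 (rule 193): 0011111100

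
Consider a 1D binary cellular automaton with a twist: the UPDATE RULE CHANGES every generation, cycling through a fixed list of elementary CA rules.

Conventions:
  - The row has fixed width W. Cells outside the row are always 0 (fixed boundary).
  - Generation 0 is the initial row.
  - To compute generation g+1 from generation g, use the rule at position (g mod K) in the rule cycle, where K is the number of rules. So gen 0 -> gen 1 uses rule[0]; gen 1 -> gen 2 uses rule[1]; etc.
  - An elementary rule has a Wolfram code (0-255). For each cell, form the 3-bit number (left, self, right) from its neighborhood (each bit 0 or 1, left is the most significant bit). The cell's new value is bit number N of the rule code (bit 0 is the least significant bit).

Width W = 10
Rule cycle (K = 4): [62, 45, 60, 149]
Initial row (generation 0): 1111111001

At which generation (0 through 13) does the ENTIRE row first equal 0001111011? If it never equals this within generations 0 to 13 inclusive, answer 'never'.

Answer: 12

Derivation:
Gen 0: 1111111001
Gen 1 (rule 62): 1000000111
Gen 2 (rule 45): 1011110100
Gen 3 (rule 60): 1110001110
Gen 4 (rule 149): 0101100101
Gen 5 (rule 62): 1111011111
Gen 6 (rule 45): 1000110000
Gen 7 (rule 60): 1100101000
Gen 8 (rule 149): 0010101111
Gen 9 (rule 62): 0111111000
Gen 10 (rule 45): 0100000011
Gen 11 (rule 60): 0110000010
Gen 12 (rule 149): 0001111011
Gen 13 (rule 62): 0011000110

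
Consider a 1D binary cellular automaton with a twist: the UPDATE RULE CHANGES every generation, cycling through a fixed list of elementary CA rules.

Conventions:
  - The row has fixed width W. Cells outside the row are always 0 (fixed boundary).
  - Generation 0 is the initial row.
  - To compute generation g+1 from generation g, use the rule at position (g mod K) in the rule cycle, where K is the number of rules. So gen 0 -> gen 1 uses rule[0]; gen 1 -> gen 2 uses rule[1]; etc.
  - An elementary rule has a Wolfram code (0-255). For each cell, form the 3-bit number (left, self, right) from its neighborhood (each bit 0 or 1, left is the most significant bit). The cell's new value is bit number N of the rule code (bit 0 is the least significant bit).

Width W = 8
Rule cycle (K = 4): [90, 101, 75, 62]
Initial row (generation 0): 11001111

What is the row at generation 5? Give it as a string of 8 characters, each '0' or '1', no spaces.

Gen 0: 11001111
Gen 1 (rule 90): 11111001
Gen 2 (rule 101): 00001001
Gen 3 (rule 75): 11110010
Gen 4 (rule 62): 10001111
Gen 5 (rule 90): 01011001

Answer: 01011001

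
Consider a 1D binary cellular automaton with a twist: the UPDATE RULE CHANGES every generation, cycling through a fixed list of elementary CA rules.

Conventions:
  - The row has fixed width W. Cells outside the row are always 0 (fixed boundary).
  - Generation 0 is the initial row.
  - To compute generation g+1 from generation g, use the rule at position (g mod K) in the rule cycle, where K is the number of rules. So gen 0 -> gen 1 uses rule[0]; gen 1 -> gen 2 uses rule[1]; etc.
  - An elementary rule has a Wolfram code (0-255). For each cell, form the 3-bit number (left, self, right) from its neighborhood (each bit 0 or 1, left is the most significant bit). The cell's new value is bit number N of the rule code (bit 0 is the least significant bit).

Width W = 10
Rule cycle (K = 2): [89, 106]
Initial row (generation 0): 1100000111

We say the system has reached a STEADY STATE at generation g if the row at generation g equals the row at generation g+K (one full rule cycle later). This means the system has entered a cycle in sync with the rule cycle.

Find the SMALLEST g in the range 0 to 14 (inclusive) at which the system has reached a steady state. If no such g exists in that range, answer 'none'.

Answer: 12

Derivation:
Gen 0: 1100000111
Gen 1 (rule 89): 1111110101
Gen 2 (rule 106): 1000011010
Gen 3 (rule 89): 0111011001
Gen 4 (rule 106): 1101111010
Gen 5 (rule 89): 1101001001
Gen 6 (rule 106): 1110010010
Gen 7 (rule 89): 1011001001
Gen 8 (rule 106): 0111010010
Gen 9 (rule 89): 0101001001
Gen 10 (rule 106): 1010010010
Gen 11 (rule 89): 0001001001
Gen 12 (rule 106): 0010010010
Gen 13 (rule 89): 1001001001
Gen 14 (rule 106): 0010010010
Gen 15 (rule 89): 1001001001
Gen 16 (rule 106): 0010010010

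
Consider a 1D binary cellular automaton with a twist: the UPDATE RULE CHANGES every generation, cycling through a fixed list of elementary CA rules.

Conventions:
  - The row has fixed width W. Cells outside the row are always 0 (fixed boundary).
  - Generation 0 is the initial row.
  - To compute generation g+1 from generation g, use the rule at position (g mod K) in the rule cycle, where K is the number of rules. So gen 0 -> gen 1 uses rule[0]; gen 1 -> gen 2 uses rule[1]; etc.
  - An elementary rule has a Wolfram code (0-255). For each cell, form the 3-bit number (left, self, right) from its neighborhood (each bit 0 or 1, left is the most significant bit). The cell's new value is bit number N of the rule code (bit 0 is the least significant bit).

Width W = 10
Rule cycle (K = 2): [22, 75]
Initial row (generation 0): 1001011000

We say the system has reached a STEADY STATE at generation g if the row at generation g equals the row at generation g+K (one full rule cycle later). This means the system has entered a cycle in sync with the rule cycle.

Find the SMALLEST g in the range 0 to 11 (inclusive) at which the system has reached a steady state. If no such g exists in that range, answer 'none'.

Gen 0: 1001011000
Gen 1 (rule 22): 1111000100
Gen 2 (rule 75): 1001011001
Gen 3 (rule 22): 1111000111
Gen 4 (rule 75): 1001011101
Gen 5 (rule 22): 1111000001
Gen 6 (rule 75): 1001011110
Gen 7 (rule 22): 1111000001
Gen 8 (rule 75): 1001011110
Gen 9 (rule 22): 1111000001
Gen 10 (rule 75): 1001011110
Gen 11 (rule 22): 1111000001
Gen 12 (rule 75): 1001011110
Gen 13 (rule 22): 1111000001

Answer: 5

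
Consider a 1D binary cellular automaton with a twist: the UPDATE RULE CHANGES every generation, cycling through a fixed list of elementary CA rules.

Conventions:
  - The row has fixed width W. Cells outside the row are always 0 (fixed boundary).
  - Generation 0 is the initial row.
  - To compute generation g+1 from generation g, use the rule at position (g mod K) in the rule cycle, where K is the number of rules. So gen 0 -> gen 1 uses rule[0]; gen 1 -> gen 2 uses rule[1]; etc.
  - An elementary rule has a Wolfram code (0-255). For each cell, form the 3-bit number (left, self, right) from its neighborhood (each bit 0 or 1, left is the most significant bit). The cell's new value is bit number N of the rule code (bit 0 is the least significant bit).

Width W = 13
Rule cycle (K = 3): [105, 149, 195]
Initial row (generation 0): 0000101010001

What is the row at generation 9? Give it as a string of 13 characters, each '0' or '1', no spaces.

Gen 0: 0000101010001
Gen 1 (rule 105): 1110010100100
Gen 2 (rule 149): 0101010110111
Gen 3 (rule 195): 1000000010011
Gen 4 (rule 105): 0011111000011
Gen 5 (rule 149): 1001110111000
Gen 6 (rule 195): 0010110011011
Gen 7 (rule 105): 1001110011111
Gen 8 (rule 149): 1100101001110
Gen 9 (rule 195): 0101000010110

Answer: 0101000010110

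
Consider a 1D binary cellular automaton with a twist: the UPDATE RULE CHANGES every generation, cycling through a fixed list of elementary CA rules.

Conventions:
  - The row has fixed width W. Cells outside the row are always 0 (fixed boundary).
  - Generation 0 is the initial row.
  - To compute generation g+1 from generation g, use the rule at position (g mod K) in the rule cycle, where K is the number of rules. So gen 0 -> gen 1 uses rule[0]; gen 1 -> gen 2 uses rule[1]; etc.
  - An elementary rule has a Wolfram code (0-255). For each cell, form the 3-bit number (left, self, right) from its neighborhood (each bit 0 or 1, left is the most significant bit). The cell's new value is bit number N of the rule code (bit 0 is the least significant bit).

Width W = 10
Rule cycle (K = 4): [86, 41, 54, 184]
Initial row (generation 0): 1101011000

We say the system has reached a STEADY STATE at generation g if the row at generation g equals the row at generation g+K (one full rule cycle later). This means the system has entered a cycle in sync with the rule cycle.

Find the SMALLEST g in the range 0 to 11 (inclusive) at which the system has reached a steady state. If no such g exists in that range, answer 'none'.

Gen 0: 1101011000
Gen 1 (rule 86): 0101001100
Gen 2 (rule 41): 0010001001
Gen 3 (rule 54): 0111011111
Gen 4 (rule 184): 0110111110
Gen 5 (rule 86): 1010000011
Gen 6 (rule 41): 0100111010
Gen 7 (rule 54): 1111000111
Gen 8 (rule 184): 1110100110
Gen 9 (rule 86): 0010111011
Gen 10 (rule 41): 1001100110
Gen 11 (rule 54): 1110011001
Gen 12 (rule 184): 1101010100
Gen 13 (rule 86): 0101010110
Gen 14 (rule 41): 0010101100
Gen 15 (rule 54): 0111110010

Answer: none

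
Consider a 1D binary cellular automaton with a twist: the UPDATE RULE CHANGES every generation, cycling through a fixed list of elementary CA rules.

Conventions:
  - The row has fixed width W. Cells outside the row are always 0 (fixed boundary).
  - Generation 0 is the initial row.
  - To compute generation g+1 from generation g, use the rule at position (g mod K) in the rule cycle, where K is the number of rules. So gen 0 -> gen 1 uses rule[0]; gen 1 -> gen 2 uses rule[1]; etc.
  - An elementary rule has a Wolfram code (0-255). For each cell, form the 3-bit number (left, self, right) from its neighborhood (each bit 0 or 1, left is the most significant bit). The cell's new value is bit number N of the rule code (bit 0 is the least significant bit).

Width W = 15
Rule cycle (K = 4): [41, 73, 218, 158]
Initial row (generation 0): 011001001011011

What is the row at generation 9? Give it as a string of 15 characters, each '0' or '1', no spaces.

Gen 0: 011001001011011
Gen 1 (rule 41): 010000000110110
Gen 2 (rule 73): 000111110110110
Gen 3 (rule 218): 001111110110111
Gen 4 (rule 158): 011111100100110
Gen 5 (rule 41): 010000000000100
Gen 6 (rule 73): 000111111110001
Gen 7 (rule 218): 001111111111010
Gen 8 (rule 158): 011111111110011
Gen 9 (rule 41): 010000000000010

Answer: 010000000000010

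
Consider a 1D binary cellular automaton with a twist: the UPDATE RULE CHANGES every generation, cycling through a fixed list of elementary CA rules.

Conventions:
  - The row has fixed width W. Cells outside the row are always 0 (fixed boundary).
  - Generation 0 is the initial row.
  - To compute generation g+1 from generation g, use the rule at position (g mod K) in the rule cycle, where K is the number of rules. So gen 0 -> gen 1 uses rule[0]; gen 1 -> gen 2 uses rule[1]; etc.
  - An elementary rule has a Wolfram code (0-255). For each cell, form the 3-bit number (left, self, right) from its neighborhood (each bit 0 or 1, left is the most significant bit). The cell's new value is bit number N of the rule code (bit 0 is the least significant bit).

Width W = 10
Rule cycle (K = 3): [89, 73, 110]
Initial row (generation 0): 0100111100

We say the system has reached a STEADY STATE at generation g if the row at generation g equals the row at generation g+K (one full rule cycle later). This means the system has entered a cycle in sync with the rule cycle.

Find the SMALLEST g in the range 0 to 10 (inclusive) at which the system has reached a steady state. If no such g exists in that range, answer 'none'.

Answer: none

Derivation:
Gen 0: 0100111100
Gen 1 (rule 89): 0010100111
Gen 2 (rule 73): 1000000101
Gen 3 (rule 110): 1000001111
Gen 4 (rule 89): 0111101001
Gen 5 (rule 73): 0100100000
Gen 6 (rule 110): 1101100000
Gen 7 (rule 89): 1101111111
Gen 8 (rule 73): 1101000001
Gen 9 (rule 110): 1111000011
Gen 10 (rule 89): 1001111011
Gen 11 (rule 73): 0001001011
Gen 12 (rule 110): 0011011111
Gen 13 (rule 89): 1011010001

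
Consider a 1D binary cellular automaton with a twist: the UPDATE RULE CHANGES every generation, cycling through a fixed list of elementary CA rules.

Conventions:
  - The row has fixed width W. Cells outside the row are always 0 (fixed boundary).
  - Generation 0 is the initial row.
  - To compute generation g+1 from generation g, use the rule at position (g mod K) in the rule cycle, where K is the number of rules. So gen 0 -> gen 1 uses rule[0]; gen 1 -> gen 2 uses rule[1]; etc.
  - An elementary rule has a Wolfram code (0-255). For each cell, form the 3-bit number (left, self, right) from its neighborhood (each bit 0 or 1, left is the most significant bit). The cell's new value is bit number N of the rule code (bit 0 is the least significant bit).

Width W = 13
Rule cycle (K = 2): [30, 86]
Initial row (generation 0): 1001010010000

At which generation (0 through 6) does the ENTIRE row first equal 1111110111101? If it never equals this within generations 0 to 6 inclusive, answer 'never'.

Answer: never

Derivation:
Gen 0: 1001010010000
Gen 1 (rule 30): 1111011111000
Gen 2 (rule 86): 0001000001100
Gen 3 (rule 30): 0011100011010
Gen 4 (rule 86): 0100110101011
Gen 5 (rule 30): 1111100101010
Gen 6 (rule 86): 0000111101011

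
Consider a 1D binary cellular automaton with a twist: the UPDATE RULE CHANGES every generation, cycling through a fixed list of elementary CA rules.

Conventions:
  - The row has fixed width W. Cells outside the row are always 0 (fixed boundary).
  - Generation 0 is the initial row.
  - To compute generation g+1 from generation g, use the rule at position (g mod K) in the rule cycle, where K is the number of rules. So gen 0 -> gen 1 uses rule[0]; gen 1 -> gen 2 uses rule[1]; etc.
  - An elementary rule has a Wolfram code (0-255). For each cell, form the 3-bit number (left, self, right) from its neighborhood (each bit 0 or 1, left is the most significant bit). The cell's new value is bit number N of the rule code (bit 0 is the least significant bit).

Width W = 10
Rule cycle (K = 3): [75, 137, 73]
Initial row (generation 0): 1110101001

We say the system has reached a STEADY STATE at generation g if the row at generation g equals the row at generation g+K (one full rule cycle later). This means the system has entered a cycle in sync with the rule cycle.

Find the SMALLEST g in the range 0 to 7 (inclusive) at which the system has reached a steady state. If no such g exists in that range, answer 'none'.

Gen 0: 1110101001
Gen 1 (rule 75): 1010000010
Gen 2 (rule 137): 0000111000
Gen 3 (rule 73): 1110101011
Gen 4 (rule 75): 1010000011
Gen 5 (rule 137): 0000111010
Gen 6 (rule 73): 1110101000
Gen 7 (rule 75): 1010000011
Gen 8 (rule 137): 0000111010
Gen 9 (rule 73): 1110101000
Gen 10 (rule 75): 1010000011

Answer: 4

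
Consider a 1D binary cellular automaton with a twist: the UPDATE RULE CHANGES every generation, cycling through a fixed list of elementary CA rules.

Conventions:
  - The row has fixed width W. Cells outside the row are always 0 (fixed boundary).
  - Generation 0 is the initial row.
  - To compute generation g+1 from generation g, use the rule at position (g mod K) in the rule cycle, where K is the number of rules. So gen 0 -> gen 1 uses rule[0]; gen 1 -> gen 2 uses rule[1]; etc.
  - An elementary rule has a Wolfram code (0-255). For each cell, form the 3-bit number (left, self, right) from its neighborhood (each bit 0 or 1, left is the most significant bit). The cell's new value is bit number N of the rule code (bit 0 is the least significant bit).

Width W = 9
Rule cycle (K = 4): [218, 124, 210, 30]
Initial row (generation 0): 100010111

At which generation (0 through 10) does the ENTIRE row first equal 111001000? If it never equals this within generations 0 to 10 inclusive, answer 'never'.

Answer: 9

Derivation:
Gen 0: 100010111
Gen 1 (rule 218): 010100111
Gen 2 (rule 124): 011110101
Gen 3 (rule 210): 101110000
Gen 4 (rule 30): 101001000
Gen 5 (rule 218): 000110100
Gen 6 (rule 124): 000111110
Gen 7 (rule 210): 001011111
Gen 8 (rule 30): 011010000
Gen 9 (rule 218): 111001000
Gen 10 (rule 124): 101101100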